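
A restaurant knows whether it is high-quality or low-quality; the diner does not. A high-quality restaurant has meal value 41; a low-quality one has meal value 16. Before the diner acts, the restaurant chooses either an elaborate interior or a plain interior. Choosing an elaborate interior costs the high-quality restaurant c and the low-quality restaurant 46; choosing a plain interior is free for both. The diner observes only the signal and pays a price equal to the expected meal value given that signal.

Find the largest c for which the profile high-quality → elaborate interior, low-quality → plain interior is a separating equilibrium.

25

Under separation: elaborate interior → high-quality (pays 41); plain interior → low-quality (pays 16).
Low-quality: 16 − 0 = 16 ≥ 41 − 46 = -5. Holds regardless of c. ✓
High-quality: 41 − c ≥ 16 − 0, so c ≤ 41 − 16 = 25.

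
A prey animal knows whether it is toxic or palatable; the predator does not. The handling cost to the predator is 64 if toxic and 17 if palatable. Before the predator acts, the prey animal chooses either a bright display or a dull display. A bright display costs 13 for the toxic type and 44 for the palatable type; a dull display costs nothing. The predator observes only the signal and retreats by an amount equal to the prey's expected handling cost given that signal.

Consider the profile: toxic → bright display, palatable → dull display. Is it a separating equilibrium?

No

Under separation the predator infers type exactly: bright display → toxic (pays 64), dull display → palatable (pays 17).
Toxic: bright display gives 64 − 13 = 51; dull display gives 17 − 0 = 17. No deviation. ✓
Palatable: dull display gives 17 − 0 = 17; bright display gives 64 − 44 = 20. Would deviate. ✗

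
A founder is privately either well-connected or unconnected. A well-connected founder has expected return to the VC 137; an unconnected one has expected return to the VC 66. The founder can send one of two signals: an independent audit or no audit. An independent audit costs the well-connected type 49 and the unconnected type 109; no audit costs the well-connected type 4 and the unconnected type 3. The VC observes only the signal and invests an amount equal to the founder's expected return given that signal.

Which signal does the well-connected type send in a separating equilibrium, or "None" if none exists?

Try well-connected → audit, unconnected → no audit:
  If types separate, audit earns payment 137 and no audit earns 66.
  Well-connected: audit gives 137 − 49 = 88; no audit gives 66 − 4 = 62. No deviation. ✓
  Unconnected: no audit gives 66 − 3 = 63; audit gives 137 − 109 = 28. No deviation. ✓
Both hold — the well-connected type sends audit.

audit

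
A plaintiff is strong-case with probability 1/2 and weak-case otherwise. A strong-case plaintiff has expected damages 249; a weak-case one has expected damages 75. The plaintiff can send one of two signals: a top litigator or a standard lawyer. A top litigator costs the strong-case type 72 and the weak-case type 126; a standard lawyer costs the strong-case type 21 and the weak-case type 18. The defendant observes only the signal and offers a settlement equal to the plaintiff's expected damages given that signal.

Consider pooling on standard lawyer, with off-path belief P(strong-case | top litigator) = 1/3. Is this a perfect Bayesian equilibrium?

On the equilibrium path (standard lawyer) the defendant holds the prior 1/2 and pays 1/2·249 + 1/2·75 = 162. Off-path (top litigator) belief 1/3 gives 1/3·249 + 2/3·75 = 133.
Strong-case: standard lawyer gives 162 − 21 = 141; top litigator gives 133 − 72 = 61. Stays. ✓
Weak-case: standard lawyer gives 162 − 18 = 144; top litigator gives 133 − 126 = 7. Stays. ✓
Beliefs are Bayes-consistent on-path and both types best-respond.

Yes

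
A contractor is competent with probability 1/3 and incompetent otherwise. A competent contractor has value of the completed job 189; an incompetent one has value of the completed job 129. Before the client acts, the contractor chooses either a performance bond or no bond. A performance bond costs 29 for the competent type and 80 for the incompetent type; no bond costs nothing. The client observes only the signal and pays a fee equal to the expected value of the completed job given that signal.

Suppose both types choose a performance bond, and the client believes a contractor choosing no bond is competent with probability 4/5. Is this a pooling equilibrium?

No

At the pooled signal (bond) the client holds the prior 1/3 and pays 1/3·189 + 2/3·129 = 149. Off-path (no bond) belief 4/5 gives 4/5·189 + 1/5·129 = 177.
Competent: bond gives 149 − 29 = 120; no bond gives 177 − 0 = 177. Deviates. ✗
Incompetent: bond gives 149 − 80 = 69; no bond gives 177 − 0 = 177. Deviates. ✗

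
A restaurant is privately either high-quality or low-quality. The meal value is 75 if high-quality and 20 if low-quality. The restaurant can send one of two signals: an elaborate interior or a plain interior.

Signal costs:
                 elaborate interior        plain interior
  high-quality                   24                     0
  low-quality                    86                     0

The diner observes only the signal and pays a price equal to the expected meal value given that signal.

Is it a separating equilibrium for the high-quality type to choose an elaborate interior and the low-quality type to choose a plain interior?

Yes

If types separate, elaborate interior earns payment 75 and plain interior earns 20.
High-quality: elaborate interior gives 75 − 24 = 51; plain interior gives 20 − 0 = 20. No deviation. ✓
Low-quality: plain interior gives 20 − 0 = 20; elaborate interior gives 75 − 86 = -11. No deviation. ✓
Both incentive constraints hold.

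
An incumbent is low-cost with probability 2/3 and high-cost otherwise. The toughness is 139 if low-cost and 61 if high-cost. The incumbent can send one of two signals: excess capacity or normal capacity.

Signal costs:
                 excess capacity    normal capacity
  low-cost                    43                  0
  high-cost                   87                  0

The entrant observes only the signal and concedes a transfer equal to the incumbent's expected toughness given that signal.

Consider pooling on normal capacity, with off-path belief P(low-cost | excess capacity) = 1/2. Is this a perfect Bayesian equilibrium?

Yes

On the equilibrium path (normal capacity) the entrant holds the prior 2/3 and pays 2/3·139 + 1/3·61 = 113. Off-path (excess capacity) belief 1/2 gives 1/2·139 + 1/2·61 = 100.
Low-cost: normal capacity gives 113 − 0 = 113; excess capacity gives 100 − 43 = 57. Stays. ✓
High-cost: normal capacity gives 113 − 0 = 113; excess capacity gives 100 − 87 = 13. Stays. ✓
Beliefs are Bayes-consistent on-path and both types best-respond.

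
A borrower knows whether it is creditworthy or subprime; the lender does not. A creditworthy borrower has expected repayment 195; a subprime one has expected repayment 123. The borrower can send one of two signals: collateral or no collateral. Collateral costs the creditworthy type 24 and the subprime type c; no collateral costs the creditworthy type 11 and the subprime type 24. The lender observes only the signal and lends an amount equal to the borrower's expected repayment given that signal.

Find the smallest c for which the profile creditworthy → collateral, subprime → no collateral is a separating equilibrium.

96

Under separation: collateral → creditworthy (pays 195); no collateral → subprime (pays 123).
Creditworthy: 195 − 24 = 171 ≥ 123 − 11 = 112. Holds regardless of c. ✓
Subprime: 123 − 24 ≥ 195 − c, so c ≥ 195 − 99 = 96.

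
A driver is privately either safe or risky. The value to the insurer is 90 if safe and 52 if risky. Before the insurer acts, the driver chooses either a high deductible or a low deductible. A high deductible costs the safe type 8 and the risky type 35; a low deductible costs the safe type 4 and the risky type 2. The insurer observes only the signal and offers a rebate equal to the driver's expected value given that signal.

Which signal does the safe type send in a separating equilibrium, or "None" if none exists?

None

Try safe → high deductible, risky → low deductible:
  If types separate, high deductible earns payment 90 and low deductible earns 52.
  Safe: high deductible gives 90 − 8 = 82; low deductible gives 52 − 4 = 48. No deviation. ✓
  Risky: low deductible gives 52 − 2 = 50; high deductible gives 90 − 35 = 55. Would deviate. ✗
Try safe → low deductible, risky → high deductible:
  If types separate, low deductible earns payment 90 and high deductible earns 52.
  Safe: low deductible gives 90 − 4 = 86; high deductible gives 52 − 8 = 44. No deviation. ✓
  Risky: high deductible gives 52 − 35 = 17; low deductible gives 90 − 2 = 88. Would deviate. ✗
Neither assignment is incentive-compatible.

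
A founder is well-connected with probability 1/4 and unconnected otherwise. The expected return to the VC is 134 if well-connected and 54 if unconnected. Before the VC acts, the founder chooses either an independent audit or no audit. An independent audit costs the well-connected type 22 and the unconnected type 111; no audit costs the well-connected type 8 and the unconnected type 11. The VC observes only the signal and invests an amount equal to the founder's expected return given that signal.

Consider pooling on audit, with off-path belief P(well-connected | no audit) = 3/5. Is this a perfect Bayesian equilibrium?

No

At the pooled signal (audit) the VC holds the prior 1/4 and pays 1/4·134 + 3/4·54 = 74. Off-path (no audit) belief 3/5 gives 3/5·134 + 2/5·54 = 102.
Well-connected: audit gives 74 − 22 = 52; no audit gives 102 − 8 = 94. Deviates. ✗
Unconnected: audit gives 74 − 111 = -37; no audit gives 102 − 11 = 91. Deviates. ✗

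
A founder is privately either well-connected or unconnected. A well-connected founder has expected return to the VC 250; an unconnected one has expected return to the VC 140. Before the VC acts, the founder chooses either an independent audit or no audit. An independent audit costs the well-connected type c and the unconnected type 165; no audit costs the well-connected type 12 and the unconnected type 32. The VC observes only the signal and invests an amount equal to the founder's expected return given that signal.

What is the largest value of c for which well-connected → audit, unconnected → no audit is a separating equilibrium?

Under separation: audit → well-connected (pays 250); no audit → unconnected (pays 140).
Unconnected: 140 − 32 = 108 ≥ 250 − 165 = 85. Holds regardless of c. ✓
Well-connected: 250 − c ≥ 140 − 12, so c ≤ 250 − 128 = 122.

122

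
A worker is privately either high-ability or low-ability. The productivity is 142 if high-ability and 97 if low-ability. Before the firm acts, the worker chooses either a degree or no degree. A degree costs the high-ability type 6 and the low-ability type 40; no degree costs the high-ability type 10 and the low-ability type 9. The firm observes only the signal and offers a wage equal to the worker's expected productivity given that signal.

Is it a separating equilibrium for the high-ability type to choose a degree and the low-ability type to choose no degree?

No

If types separate, degree earns payment 142 and no degree earns 97.
High-ability: degree gives 142 − 6 = 136; no degree gives 97 − 10 = 87. No deviation. ✓
Low-ability: no degree gives 97 − 9 = 88; degree gives 142 − 40 = 102. Would deviate. ✗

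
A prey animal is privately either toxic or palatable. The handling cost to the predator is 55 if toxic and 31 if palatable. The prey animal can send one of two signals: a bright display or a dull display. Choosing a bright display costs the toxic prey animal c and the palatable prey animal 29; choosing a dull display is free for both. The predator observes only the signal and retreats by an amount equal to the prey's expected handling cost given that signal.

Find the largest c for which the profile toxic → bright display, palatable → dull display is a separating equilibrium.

24

Under separation: bright display → toxic (pays 55); dull display → palatable (pays 31).
Palatable: 31 − 0 = 31 ≥ 55 − 29 = 26. Holds regardless of c. ✓
Toxic: 55 − c ≥ 31 − 0, so c ≤ 55 − 31 = 24.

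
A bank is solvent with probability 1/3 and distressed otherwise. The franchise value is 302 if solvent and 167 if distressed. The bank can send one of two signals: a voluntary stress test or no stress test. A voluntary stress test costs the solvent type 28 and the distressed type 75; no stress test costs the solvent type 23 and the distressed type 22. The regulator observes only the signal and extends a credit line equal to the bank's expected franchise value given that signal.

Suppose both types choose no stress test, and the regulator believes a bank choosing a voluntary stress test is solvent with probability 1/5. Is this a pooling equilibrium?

Yes

On the equilibrium path (no stress test) the regulator holds the prior 1/3 and pays 1/3·302 + 2/3·167 = 212. Off-path (stress test) belief 1/5 gives 1/5·302 + 4/5·167 = 194.
Solvent: no stress test gives 212 − 23 = 189; stress test gives 194 − 28 = 166. Stays. ✓
Distressed: no stress test gives 212 − 22 = 190; stress test gives 194 − 75 = 119. Stays. ✓
Beliefs are Bayes-consistent on-path and both types best-respond.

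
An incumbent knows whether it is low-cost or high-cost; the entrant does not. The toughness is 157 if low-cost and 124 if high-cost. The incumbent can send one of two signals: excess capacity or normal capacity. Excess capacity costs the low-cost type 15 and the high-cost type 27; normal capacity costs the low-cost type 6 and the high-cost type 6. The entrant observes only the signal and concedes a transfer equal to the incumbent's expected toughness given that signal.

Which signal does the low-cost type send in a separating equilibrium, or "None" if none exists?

Try low-cost → excess capacity, high-cost → normal capacity:
  If types separate, excess capacity earns payment 157 and normal capacity earns 124.
  Low-cost: excess capacity gives 157 − 15 = 142; normal capacity gives 124 − 6 = 118. No deviation. ✓
  High-cost: normal capacity gives 124 − 6 = 118; excess capacity gives 157 − 27 = 130. Would deviate. ✗
Try low-cost → normal capacity, high-cost → excess capacity:
  If types separate, normal capacity earns payment 157 and excess capacity earns 124.
  Low-cost: normal capacity gives 157 − 6 = 151; excess capacity gives 124 − 15 = 109. No deviation. ✓
  High-cost: excess capacity gives 124 − 27 = 97; normal capacity gives 157 − 6 = 151. Would deviate. ✗
Neither assignment is incentive-compatible.

None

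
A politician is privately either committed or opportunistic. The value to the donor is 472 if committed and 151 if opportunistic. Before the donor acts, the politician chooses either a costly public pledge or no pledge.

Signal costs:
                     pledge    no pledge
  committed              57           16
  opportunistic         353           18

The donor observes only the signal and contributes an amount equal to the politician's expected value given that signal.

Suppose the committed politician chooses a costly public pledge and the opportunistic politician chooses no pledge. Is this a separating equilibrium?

If types separate, pledge earns payment 472 and no pledge earns 151.
Committed: pledge gives 472 − 57 = 415; no pledge gives 151 − 16 = 135. No deviation. ✓
Opportunistic: no pledge gives 151 − 18 = 133; pledge gives 472 − 353 = 119. No deviation. ✓
Both incentive constraints hold.

Yes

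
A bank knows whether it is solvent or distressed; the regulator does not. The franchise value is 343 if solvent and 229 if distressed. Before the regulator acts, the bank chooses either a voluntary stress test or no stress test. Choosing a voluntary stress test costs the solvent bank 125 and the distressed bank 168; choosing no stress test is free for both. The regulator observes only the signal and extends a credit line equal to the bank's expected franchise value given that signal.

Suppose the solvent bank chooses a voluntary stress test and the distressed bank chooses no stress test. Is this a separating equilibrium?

If types separate, stress test earns payment 343 and no stress test earns 229.
Solvent: stress test gives 343 − 125 = 218; no stress test gives 229 − 0 = 229. Would deviate. ✗
Distressed: no stress test gives 229 − 0 = 229; stress test gives 343 − 168 = 175. No deviation. ✓

No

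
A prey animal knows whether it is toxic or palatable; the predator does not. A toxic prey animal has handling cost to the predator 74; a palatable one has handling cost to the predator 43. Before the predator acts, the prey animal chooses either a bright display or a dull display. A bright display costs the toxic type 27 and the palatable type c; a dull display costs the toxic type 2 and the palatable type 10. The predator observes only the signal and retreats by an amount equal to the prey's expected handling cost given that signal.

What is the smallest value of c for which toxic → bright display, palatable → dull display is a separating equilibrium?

Under separation: bright display → toxic (pays 74); dull display → palatable (pays 43).
Toxic: 74 − 27 = 47 ≥ 43 − 2 = 41. Holds regardless of c. ✓
Palatable: 43 − 10 ≥ 74 − c, so c ≥ 74 − 33 = 41.

41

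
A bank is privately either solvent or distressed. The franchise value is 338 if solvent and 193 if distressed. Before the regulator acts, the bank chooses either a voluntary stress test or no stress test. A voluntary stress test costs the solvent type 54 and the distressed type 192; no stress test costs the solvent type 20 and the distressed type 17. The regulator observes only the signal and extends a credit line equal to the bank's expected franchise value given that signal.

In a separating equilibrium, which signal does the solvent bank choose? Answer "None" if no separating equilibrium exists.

stress test

Try solvent → stress test, distressed → no stress test:
  If types separate, stress test earns payment 338 and no stress test earns 193.
  Solvent: stress test gives 338 − 54 = 284; no stress test gives 193 − 20 = 173. No deviation. ✓
  Distressed: no stress test gives 193 − 17 = 176; stress test gives 338 − 192 = 146. No deviation. ✓
Both hold — the solvent type sends stress test.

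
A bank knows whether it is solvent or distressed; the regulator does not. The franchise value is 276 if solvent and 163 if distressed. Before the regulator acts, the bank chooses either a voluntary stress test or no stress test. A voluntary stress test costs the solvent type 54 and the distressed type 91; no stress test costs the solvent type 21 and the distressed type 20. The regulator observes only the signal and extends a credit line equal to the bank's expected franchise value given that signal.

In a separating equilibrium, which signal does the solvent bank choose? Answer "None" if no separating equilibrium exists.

Try solvent → stress test, distressed → no stress test:
  Under separation the regulator infers type exactly: stress test → solvent (pays 276), no stress test → distressed (pays 163).
  Solvent: stress test gives 276 − 54 = 222; no stress test gives 163 − 21 = 142. No deviation. ✓
  Distressed: no stress test gives 163 − 20 = 143; stress test gives 276 − 91 = 185. Would deviate. ✗
Try solvent → no stress test, distressed → stress test:
  Under separation the regulator infers type exactly: no stress test → solvent (pays 276), stress test → distressed (pays 163).
  Solvent: no stress test gives 276 − 21 = 255; stress test gives 163 − 54 = 109. No deviation. ✓
  Distressed: stress test gives 163 − 91 = 72; no stress test gives 276 − 20 = 256. Would deviate. ✗
Neither assignment is incentive-compatible.

None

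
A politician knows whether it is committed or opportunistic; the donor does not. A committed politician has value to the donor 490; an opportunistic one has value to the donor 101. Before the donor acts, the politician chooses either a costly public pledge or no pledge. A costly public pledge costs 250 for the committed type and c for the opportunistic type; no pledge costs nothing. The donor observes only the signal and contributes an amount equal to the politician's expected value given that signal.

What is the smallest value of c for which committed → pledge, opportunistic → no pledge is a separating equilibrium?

Under separation: pledge → committed (pays 490); no pledge → opportunistic (pays 101).
Committed: 490 − 250 = 240 ≥ 101 − 0 = 101. Holds regardless of c. ✓
Opportunistic: 101 − 0 ≥ 490 − c, so c ≥ 490 − 101 = 389.

389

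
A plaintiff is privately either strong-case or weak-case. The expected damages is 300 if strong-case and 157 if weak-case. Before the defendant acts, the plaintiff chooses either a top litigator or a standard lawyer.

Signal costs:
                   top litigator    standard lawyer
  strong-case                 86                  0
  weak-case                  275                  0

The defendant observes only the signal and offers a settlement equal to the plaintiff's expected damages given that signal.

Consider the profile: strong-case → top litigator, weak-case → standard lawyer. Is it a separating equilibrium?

If types separate, top litigator earns payment 300 and standard lawyer earns 157.
Strong-case: top litigator gives 300 − 86 = 214; standard lawyer gives 157 − 0 = 157. No deviation. ✓
Weak-case: standard lawyer gives 157 − 0 = 157; top litigator gives 300 − 275 = 25. No deviation. ✓
Both incentive constraints hold.

Yes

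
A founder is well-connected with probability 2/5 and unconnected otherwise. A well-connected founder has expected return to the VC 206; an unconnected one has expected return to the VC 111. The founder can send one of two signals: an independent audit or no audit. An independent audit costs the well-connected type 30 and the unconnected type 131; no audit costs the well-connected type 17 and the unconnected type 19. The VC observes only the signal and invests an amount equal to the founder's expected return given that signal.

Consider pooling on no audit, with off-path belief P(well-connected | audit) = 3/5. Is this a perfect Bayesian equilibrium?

At the pooled signal (no audit) the VC holds the prior 2/5 and pays 2/5·206 + 3/5·111 = 149. Off-path (audit) belief 3/5 gives 3/5·206 + 2/5·111 = 168.
Well-connected: no audit gives 149 − 17 = 132; audit gives 168 − 30 = 138. Deviates. ✗
Unconnected: no audit gives 149 − 19 = 130; audit gives 168 − 131 = 37. Stays. ✓

No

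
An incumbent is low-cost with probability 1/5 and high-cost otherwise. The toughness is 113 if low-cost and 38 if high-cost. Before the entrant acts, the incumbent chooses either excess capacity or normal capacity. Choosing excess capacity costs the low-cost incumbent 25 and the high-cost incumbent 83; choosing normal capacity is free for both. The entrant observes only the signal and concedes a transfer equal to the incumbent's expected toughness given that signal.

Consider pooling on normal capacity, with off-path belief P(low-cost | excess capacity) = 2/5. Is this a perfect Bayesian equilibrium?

Yes

At the pooled signal (normal capacity) the entrant holds the prior 1/5 and pays 1/5·113 + 4/5·38 = 53. Off-path (excess capacity) belief 2/5 gives 2/5·113 + 3/5·38 = 68.
Low-cost: normal capacity gives 53 − 0 = 53; excess capacity gives 68 − 25 = 43. Stays. ✓
High-cost: normal capacity gives 53 − 0 = 53; excess capacity gives 68 − 83 = -15. Stays. ✓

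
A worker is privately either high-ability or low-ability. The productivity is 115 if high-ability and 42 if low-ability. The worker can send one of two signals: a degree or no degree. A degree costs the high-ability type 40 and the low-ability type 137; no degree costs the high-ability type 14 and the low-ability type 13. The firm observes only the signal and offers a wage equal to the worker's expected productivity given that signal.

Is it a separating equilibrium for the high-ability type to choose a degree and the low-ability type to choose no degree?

Yes

Under separation the firm infers type exactly: degree → high-ability (pays 115), no degree → low-ability (pays 42).
High-ability: degree gives 115 − 40 = 75; no degree gives 42 − 14 = 28. No deviation. ✓
Low-ability: no degree gives 42 − 13 = 29; degree gives 115 − 137 = -22. No deviation. ✓
Both incentive constraints hold.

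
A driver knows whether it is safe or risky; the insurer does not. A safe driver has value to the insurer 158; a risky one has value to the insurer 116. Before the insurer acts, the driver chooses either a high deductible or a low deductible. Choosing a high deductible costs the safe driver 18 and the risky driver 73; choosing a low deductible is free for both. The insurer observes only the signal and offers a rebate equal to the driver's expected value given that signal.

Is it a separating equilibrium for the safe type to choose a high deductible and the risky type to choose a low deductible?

Under separation the insurer infers type exactly: high deductible → safe (pays 158), low deductible → risky (pays 116).
Safe: high deductible gives 158 − 18 = 140; low deductible gives 116 − 0 = 116. No deviation. ✓
Risky: low deductible gives 116 − 0 = 116; high deductible gives 158 − 73 = 85. No deviation. ✓
Both incentive constraints hold.

Yes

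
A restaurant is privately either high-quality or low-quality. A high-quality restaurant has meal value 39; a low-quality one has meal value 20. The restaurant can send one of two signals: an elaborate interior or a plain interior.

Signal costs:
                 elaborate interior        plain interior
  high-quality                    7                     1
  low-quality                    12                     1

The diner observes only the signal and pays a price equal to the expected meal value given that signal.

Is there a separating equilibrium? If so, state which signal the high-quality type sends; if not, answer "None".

Try high-quality → elaborate interior, low-quality → plain interior:
  If types separate, elaborate interior earns payment 39 and plain interior earns 20.
  High-quality: elaborate interior gives 39 − 7 = 32; plain interior gives 20 − 1 = 19. No deviation. ✓
  Low-quality: plain interior gives 20 − 1 = 19; elaborate interior gives 39 − 12 = 27. Would deviate. ✗
Try high-quality → plain interior, low-quality → elaborate interior:
  If types separate, plain interior earns payment 39 and elaborate interior earns 20.
  High-quality: plain interior gives 39 − 1 = 38; elaborate interior gives 20 − 7 = 13. No deviation. ✓
  Low-quality: elaborate interior gives 20 − 12 = 8; plain interior gives 39 − 1 = 38. Would deviate. ✗
Neither assignment is incentive-compatible.

None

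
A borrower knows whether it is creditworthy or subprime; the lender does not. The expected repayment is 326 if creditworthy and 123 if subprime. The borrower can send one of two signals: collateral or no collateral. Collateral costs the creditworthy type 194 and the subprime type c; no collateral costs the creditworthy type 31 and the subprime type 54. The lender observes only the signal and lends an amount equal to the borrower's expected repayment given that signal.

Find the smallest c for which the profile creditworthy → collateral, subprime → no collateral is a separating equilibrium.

257

Under separation: collateral → creditworthy (pays 326); no collateral → subprime (pays 123).
Creditworthy: 326 − 194 = 132 ≥ 123 − 31 = 92. Holds regardless of c. ✓
Subprime: 123 − 54 ≥ 326 − c, so c ≥ 326 − 69 = 257.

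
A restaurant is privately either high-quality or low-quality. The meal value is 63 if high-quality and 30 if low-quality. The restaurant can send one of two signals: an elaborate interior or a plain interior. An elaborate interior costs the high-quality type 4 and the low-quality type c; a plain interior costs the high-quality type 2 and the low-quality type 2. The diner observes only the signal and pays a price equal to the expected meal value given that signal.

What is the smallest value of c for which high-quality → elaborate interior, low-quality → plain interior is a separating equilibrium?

35

Under separation: elaborate interior → high-quality (pays 63); plain interior → low-quality (pays 30).
High-quality: 63 − 4 = 59 ≥ 30 − 2 = 28. Holds regardless of c. ✓
Low-quality: 30 − 2 ≥ 63 − c, so c ≥ 63 − 28 = 35.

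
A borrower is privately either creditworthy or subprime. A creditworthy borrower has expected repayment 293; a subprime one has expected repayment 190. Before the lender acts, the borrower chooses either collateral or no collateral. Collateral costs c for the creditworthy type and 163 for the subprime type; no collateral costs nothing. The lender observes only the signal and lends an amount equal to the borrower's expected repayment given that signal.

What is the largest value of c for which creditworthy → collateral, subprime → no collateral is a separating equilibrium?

Under separation: collateral → creditworthy (pays 293); no collateral → subprime (pays 190).
Subprime: 190 − 0 = 190 ≥ 293 − 163 = 130. Holds regardless of c. ✓
Creditworthy: 293 − c ≥ 190 − 0, so c ≤ 293 − 190 = 103.

103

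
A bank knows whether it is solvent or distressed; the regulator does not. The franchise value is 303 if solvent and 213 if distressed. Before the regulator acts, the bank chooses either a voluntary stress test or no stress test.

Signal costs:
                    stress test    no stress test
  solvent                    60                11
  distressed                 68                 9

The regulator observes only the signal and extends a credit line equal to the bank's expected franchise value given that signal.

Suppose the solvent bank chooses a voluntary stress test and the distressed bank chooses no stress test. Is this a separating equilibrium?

No

Under separation the regulator infers type exactly: stress test → solvent (pays 303), no stress test → distressed (pays 213).
Solvent: stress test gives 303 − 60 = 243; no stress test gives 213 − 11 = 202. No deviation. ✓
Distressed: no stress test gives 213 − 9 = 204; stress test gives 303 − 68 = 235. Would deviate. ✗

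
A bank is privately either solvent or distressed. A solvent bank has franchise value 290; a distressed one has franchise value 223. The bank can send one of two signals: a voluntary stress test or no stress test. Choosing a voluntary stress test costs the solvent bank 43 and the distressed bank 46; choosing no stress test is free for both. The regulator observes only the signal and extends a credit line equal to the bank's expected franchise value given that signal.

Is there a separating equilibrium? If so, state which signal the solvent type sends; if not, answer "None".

Try solvent → stress test, distressed → no stress test:
  Under separation the regulator infers type exactly: stress test → solvent (pays 290), no stress test → distressed (pays 223).
  Solvent: stress test gives 290 − 43 = 247; no stress test gives 223 − 0 = 223. No deviation. ✓
  Distressed: no stress test gives 223 − 0 = 223; stress test gives 290 − 46 = 244. Would deviate. ✗
Try solvent → no stress test, distressed → stress test:
  Under separation the regulator infers type exactly: no stress test → solvent (pays 290), stress test → distressed (pays 223).
  Solvent: no stress test gives 290 − 0 = 290; stress test gives 223 − 43 = 180. No deviation. ✓
  Distressed: stress test gives 223 − 46 = 177; no stress test gives 290 − 0 = 290. Would deviate. ✗
Neither assignment is incentive-compatible.

None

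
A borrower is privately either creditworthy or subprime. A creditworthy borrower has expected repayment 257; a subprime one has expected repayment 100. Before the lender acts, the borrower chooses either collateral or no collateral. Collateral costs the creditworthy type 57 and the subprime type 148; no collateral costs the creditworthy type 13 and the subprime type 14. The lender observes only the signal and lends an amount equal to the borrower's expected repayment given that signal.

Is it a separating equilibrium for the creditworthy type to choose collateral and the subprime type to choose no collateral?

Under separation the lender infers type exactly: collateral → creditworthy (pays 257), no collateral → subprime (pays 100).
Creditworthy: collateral gives 257 − 57 = 200; no collateral gives 100 − 13 = 87. No deviation. ✓
Subprime: no collateral gives 100 − 14 = 86; collateral gives 257 − 148 = 109. Would deviate. ✗

No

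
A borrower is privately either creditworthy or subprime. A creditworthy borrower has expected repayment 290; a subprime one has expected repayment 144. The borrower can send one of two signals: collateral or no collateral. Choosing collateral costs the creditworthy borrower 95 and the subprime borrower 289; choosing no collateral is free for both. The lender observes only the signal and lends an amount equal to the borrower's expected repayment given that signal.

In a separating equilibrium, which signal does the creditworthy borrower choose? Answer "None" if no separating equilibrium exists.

Try creditworthy → collateral, subprime → no collateral:
  If types separate, collateral earns payment 290 and no collateral earns 144.
  Creditworthy: collateral gives 290 − 95 = 195; no collateral gives 144 − 0 = 144. No deviation. ✓
  Subprime: no collateral gives 144 − 0 = 144; collateral gives 290 − 289 = 1. No deviation. ✓
Both hold — the creditworthy type sends collateral.

collateral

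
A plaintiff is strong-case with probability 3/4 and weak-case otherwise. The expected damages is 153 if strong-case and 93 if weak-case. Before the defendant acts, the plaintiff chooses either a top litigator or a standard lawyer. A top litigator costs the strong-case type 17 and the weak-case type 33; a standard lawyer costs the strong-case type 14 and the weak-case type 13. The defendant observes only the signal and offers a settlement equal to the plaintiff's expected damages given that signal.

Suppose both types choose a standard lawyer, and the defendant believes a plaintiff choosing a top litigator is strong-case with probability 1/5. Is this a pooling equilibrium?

At the pooled signal (standard lawyer) the defendant holds the prior 3/4 and pays 3/4·153 + 1/4·93 = 138. Off-path (top litigator) belief 1/5 gives 1/5·153 + 4/5·93 = 105.
Strong-case: standard lawyer gives 138 − 14 = 124; top litigator gives 105 − 17 = 88. Stays. ✓
Weak-case: standard lawyer gives 138 − 13 = 125; top litigator gives 105 − 33 = 72. Stays. ✓

Yes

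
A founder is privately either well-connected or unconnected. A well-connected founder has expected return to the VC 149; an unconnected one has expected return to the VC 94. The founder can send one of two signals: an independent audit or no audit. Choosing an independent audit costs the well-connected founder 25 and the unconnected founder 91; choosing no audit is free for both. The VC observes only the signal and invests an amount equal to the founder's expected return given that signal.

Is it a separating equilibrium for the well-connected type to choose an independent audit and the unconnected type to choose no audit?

Yes

Under separation the VC infers type exactly: audit → well-connected (pays 149), no audit → unconnected (pays 94).
Well-connected: audit gives 149 − 25 = 124; no audit gives 94 − 0 = 94. No deviation. ✓
Unconnected: no audit gives 94 − 0 = 94; audit gives 149 − 91 = 58. No deviation. ✓
Both incentive constraints hold.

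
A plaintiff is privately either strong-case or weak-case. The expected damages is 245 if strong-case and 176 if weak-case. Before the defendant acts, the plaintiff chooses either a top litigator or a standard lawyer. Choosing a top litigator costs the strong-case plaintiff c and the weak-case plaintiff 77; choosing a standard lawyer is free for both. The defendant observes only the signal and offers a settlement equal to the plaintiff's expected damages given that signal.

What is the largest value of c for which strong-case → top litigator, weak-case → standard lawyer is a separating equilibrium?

69

Under separation: top litigator → strong-case (pays 245); standard lawyer → weak-case (pays 176).
Weak-case: 176 − 0 = 176 ≥ 245 − 77 = 168. Holds regardless of c. ✓
Strong-case: 245 − c ≥ 176 − 0, so c ≤ 245 − 176 = 69.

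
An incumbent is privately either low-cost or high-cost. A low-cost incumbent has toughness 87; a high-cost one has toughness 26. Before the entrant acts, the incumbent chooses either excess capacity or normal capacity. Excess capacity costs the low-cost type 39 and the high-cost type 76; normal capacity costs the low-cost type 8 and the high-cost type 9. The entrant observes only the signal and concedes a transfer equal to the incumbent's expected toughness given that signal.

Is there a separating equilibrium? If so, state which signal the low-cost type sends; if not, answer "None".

excess capacity

Try low-cost → excess capacity, high-cost → normal capacity:
  Under separation the entrant infers type exactly: excess capacity → low-cost (pays 87), normal capacity → high-cost (pays 26).
  Low-cost: excess capacity gives 87 − 39 = 48; normal capacity gives 26 − 8 = 18. No deviation. ✓
  High-cost: normal capacity gives 26 − 9 = 17; excess capacity gives 87 − 76 = 11. No deviation. ✓
Both hold — the low-cost type sends excess capacity.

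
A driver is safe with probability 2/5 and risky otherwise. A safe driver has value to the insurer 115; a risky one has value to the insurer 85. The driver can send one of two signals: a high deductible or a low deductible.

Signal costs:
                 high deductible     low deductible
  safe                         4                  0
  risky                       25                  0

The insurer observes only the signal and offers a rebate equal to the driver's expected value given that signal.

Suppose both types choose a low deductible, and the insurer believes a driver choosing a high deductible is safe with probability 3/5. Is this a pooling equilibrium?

At the pooled signal (low deductible) the insurer holds the prior 2/5 and pays 2/5·115 + 3/5·85 = 97. Off-path (high deductible) belief 3/5 gives 3/5·115 + 2/5·85 = 103.
Safe: low deductible gives 97 − 0 = 97; high deductible gives 103 − 4 = 99. Deviates. ✗
Risky: low deductible gives 97 − 0 = 97; high deductible gives 103 − 25 = 78. Stays. ✓

No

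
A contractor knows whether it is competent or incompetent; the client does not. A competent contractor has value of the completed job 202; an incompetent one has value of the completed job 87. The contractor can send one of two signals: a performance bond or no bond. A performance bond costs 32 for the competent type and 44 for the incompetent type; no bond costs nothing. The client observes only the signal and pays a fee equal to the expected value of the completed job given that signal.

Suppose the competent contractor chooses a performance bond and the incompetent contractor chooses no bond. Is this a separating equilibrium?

If types separate, bond earns payment 202 and no bond earns 87.
Competent: bond gives 202 − 32 = 170; no bond gives 87 − 0 = 87. No deviation. ✓
Incompetent: no bond gives 87 − 0 = 87; bond gives 202 − 44 = 158. Would deviate. ✗

No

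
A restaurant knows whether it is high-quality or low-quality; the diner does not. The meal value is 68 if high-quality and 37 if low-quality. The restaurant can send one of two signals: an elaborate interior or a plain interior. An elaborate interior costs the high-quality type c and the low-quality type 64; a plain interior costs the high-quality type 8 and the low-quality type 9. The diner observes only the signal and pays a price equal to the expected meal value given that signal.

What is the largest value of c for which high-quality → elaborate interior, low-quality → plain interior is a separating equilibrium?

Under separation: elaborate interior → high-quality (pays 68); plain interior → low-quality (pays 37).
Low-quality: 37 − 9 = 28 ≥ 68 − 64 = 4. Holds regardless of c. ✓
High-quality: 68 − c ≥ 37 − 8, so c ≤ 68 − 29 = 39.

39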